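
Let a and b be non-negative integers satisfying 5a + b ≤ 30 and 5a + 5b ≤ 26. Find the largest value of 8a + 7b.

40

(a,b)=(5,0): 5·5+1·0=25≤30, 5·5+5·0=25≤26, objective 40.
(a,b)=(4,1): 5·4+1·1=21≤30, 5·4+5·1=25≤26, objective 39.
(a,b)=(4,0): 5·4+1·0=20≤30, 5·4+5·0=20≤26, objective 32.
The best lattice point is (5,0), giving 40.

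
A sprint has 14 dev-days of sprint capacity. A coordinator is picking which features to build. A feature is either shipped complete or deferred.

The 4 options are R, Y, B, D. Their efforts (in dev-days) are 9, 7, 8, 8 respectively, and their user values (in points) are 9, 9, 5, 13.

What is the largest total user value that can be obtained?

Allowing fractional choices, the relaxed optimum would be about 20.7, but features are indivisible.
Y: effort 7 ≤ 14, user value 9.
R: effort 9 ≤ 14, user value 9.
D: effort 8 ≤ 14, user value 13.
Best is D with total user value 13.

13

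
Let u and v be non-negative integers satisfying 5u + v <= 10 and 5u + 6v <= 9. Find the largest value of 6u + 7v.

The continuous relaxation peaks at (1.8, 0) with value 10.80; rounding to a feasible lattice point costs some objective.
(u,v)=(0,1): 5·0+1·1=1≤10, 5·0+6·1=6≤9, objective 7.
(u,v)=(1,0): 5·1+1·0=5≤10, 5·1+6·0=5≤9, objective 6.
(u,v)=(0,0): 5·0+1·0=0≤10, 5·0+6·0=0≤9, objective 0.
The best lattice point is (0,1), giving 7.

7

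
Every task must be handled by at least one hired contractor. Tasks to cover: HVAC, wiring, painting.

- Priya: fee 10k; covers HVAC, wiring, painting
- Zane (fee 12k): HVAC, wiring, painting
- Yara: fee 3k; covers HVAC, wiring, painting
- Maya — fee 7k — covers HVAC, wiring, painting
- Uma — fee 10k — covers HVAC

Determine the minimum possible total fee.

This is a weighted set-cover instance.
Yara alone covers HVAC, wiring, painting — every task.
Total fee: 3.
No cover costs less than 3.

3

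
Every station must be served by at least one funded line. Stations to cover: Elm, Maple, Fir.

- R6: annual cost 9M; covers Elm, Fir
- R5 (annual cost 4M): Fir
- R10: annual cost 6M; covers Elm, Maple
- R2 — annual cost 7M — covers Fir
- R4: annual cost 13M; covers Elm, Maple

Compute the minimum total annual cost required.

Choose R5 and R10: together they cover Elm, Maple, Fir — every station.
Total annual cost: 4 + 6 = 10.

10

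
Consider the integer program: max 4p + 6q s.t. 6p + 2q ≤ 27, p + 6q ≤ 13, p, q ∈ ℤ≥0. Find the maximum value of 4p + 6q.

Relaxing integrality, the LP optimum is 25.00 at (p,q) = (4, 1.5), which is not an integer point.
(p,q)=(4,1): 6·4+2·1=26≤27, 1·4+6·1=10≤13, objective 22.
(p,q)=(3,1): 6·3+2·1=20≤27, 1·3+6·1=9≤13, objective 18.
(p,q)=(4,0): 6·4+2·0=24≤27, 1·4+6·0=4≤13, objective 16.
No feasible integer point exceeds 22.

22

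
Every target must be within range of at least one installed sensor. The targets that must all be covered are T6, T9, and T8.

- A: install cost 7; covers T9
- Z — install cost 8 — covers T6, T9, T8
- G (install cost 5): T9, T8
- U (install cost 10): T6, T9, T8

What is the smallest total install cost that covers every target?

8

Z alone covers T6, T9, T8 — every target.
Total install cost: 8.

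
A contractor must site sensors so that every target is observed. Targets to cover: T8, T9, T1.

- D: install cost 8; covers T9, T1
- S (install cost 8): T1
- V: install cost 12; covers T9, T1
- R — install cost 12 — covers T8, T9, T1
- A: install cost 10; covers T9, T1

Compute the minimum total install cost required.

The greedy cost-per-new-target heuristic would pick D and R for 20, but a cheaper cover exists.
R alone covers T8, T9, T1 — every target.
Total install cost: 12.
No cover costs less than 12.

12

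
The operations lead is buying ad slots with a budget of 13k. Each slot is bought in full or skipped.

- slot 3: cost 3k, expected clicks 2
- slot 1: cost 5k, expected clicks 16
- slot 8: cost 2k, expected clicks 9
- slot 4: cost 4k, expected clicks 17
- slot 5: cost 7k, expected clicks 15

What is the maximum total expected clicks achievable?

Treat it as a binary knapsack problem.
Take slot 1, slot 8, and slot 4: cost 5 + 2 + 4 = 11 ≤ 13, expected clicks 16 + 9 + 17 = 42.
No other feasible combination does better.

42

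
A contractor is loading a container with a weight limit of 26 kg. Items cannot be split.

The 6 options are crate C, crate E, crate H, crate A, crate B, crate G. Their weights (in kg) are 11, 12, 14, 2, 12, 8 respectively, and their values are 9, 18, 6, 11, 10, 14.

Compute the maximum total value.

crate E + crate A + crate B: weight 12 + 2 + 12 = 26 ≤ 26, value 18 + 11 + 10 = 39.
crate C + crate E + crate A: weight 11 + 12 + 2 = 25 ≤ 26, value 9 + 18 + 11 = 38.
crate E + crate A + crate G: weight 12 + 2 + 8 = 22 ≤ 26, value 18 + 11 + 14 = 43.
Best is crate E, crate A, and crate G with total value 43.

43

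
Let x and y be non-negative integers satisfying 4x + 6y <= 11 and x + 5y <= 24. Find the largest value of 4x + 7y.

(x,y)=(1,1) is feasible, giving 11.
(x,y)=(2,0) is feasible, giving 8.
No feasible integer point exceeds 11.

11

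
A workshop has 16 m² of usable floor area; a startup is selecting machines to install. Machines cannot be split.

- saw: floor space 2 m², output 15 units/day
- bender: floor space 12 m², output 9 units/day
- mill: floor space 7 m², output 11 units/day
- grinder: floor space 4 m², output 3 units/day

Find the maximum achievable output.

saw + mill + grinder: floor space 2 + 7 + 4 = 13 ≤ 16, output 15 + 11 + 3 = 29.
saw + mill: floor space 2 + 7 = 9 ≤ 16, output 15 + 11 = 26.
Best is saw, mill, and grinder with total output 29.

29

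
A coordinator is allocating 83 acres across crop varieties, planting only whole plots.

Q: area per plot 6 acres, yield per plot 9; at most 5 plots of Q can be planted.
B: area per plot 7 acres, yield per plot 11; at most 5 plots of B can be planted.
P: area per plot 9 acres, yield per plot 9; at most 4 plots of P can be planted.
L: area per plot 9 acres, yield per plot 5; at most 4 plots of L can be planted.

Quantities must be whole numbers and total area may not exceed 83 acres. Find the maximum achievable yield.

118

Take 5×Q, 5×B, and 2×P: area 83 ≤ 83, yield 5·9 + 5·11 + 2·9 = 118.
B has the best ratio (11/7) and is taken to its limit of 5; remaining capacity is filled optimally with the others.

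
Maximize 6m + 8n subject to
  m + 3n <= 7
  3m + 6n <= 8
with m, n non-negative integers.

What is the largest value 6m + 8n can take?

Relaxing integrality, the LP optimum is 16.00 at (m,n) = (2.67, 0), which is not an integer point.
(m,n)=(2,0): 1·2+3·0=2≤7, 3·2+6·0=6≤8, objective 12.
(m,n)=(1,0): 1·1+3·0=1≤7, 3·1+6·0=3≤8, objective 6.
No feasible integer point exceeds 12.

12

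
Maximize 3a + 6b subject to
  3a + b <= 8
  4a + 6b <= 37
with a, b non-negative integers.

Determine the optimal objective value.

The continuous relaxation peaks at (0, 6.17) with value 37.00; rounding to a feasible lattice point costs some objective.
(a,b)=(0,6): 3·0+1·6=6≤8, 4·0+6·6=36≤37, objective 36.
(a,b)=(1,5): 3·1+1·5=8≤8, 4·1+6·5=34≤37, objective 33.
(a,b)=(0,5): 3·0+1·5=5≤8, 4·0+6·5=30≤37, objective 30.
Maximum is 36 at (a,b)=(0,6).

36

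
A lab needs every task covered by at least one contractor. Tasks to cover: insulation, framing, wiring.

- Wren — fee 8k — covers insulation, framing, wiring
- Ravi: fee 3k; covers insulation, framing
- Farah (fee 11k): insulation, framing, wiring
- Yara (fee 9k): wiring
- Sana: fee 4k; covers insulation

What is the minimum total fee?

This is a weighted set-cover instance.
The greedy cost-per-new-task heuristic would pick Ravi and Wren for 11, but a cheaper cover exists.
Wren alone covers insulation, framing, wiring — every task.
Total fee: 8.
No cover costs less than 8.

8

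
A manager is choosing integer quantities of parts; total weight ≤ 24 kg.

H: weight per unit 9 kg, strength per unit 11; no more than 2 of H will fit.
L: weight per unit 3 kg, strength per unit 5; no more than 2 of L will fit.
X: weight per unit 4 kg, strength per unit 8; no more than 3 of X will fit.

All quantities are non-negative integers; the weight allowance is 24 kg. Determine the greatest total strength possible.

Take 1×H, 1×L, and 3×X: weight 24 ≤ 24, strength 1·11 + 1·5 + 3·8 = 40.
X has the best ratio (8/4) and is taken to its limit of 3; remaining capacity is filled optimally with the others.

40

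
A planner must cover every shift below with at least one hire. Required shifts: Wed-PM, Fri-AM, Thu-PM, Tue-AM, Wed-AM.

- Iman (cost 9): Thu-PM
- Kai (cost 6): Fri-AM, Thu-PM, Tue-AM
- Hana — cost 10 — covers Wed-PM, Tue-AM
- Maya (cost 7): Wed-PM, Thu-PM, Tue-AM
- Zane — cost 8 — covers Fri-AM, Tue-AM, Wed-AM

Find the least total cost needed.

15

The greedy cost-per-new-shift heuristic would pick Kai, Maya, and Zane for 21, but a cheaper cover exists.
Choose Maya and Zane: together they cover Wed-PM, Fri-AM, Thu-PM, Tue-AM, Wed-AM — every shift.
Total cost: 7 + 8 = 15.
No cover costs less than 15.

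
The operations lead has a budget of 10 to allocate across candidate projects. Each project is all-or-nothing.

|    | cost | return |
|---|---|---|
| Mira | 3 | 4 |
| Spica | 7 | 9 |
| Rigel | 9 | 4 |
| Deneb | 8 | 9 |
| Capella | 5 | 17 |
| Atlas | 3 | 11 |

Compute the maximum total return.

28

This is an integer program with binary decision variables.
Take Capella and Atlas: cost 5 + 3 = 8 ≤ 10, return 17 + 11 = 28.
No other feasible combination does better.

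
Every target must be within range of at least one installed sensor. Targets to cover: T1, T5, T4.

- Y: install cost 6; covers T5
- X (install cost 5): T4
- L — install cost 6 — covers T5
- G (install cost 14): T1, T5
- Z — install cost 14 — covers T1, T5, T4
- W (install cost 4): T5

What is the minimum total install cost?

This is an integer covering problem.
The greedy cost-per-new-target heuristic would pick W, X, and G for 23, but a cheaper cover exists.
Z alone covers T1, T5, T4 — every target.
Total install cost: 14.
No cover costs less than 14.

14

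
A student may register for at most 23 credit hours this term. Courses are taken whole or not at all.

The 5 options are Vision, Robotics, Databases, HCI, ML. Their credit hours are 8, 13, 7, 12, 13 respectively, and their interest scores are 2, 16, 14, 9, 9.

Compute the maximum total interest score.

Allowing fractional choices, the relaxed optimum would be about 32.2, but courses are indivisible.
Databases + ML: credit hours 7 + 13 = 20 ≤ 23, interest score 14 + 9 = 23.
Databases + HCI: credit hours 7 + 12 = 19 ≤ 23, interest score 14 + 9 = 23.
Robotics + Databases: credit hours 13 + 7 = 20 ≤ 23, interest score 16 + 14 = 30.
Best is Robotics and Databases with total interest score 30.

30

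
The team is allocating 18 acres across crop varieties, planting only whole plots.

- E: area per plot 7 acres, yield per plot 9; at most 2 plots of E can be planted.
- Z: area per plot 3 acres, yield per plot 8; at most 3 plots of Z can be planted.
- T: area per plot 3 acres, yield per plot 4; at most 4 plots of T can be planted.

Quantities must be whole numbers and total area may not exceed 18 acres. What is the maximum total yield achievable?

Take 3×Z and 3×T: area 18 ≤ 18, yield 3·8 + 3·4 = 36.
Z has the best ratio (8/3) and is taken to its limit of 3; remaining capacity is filled optimally with the others.

36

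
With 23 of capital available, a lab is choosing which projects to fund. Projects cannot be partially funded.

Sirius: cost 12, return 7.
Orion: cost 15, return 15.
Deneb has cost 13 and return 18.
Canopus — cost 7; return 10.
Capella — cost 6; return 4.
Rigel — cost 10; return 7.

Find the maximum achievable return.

Allowing fractional choices, the relaxed optimum would be about 31.0, but projects are indivisible.
Deneb + Canopus: cost 13 + 7 = 20 ≤ 23, return 18 + 10 = 28.
Orion + Canopus: cost 15 + 7 = 22 ≤ 23, return 15 + 10 = 25.
Best is Deneb and Canopus with total return 28.

28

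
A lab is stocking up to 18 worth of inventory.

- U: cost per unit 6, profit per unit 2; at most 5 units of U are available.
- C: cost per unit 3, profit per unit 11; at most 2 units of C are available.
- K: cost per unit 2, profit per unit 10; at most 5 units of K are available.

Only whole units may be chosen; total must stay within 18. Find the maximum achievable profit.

This is a bounded integer knapsack.
K has the best ratio (10/2); taking only K gives at most 5×10 = 50 (stopped by the supply cap of 5).
Mixing does better — 2×C and 5×K: cost 16 ≤ 18, profit 2·11 + 5·10 = 72.

72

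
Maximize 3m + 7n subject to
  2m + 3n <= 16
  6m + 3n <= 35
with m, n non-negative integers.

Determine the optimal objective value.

Relaxing integrality, the LP optimum is 37.33 at (m,n) = (0, 5.33), which is not an integer point.
(m,n)=(0,5): 2·0+3·5=15≤16, 6·0+3·5=15≤35, objective 35.
(m,n)=(1,4): 2·1+3·4=14≤16, 6·1+3·4=18≤35, objective 31.
(m,n)=(0,4): 2·0+3·4=12≤16, 6·0+3·4=12≤35, objective 28.
No feasible integer point exceeds 35.

35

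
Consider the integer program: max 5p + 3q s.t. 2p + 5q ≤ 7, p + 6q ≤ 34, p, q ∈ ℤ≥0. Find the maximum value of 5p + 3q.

15

Relaxing integrality, the LP optimum is 17.50 at (p,q) = (3.5, 0), which is not an integer point.
(p,q)=(3,0): 2·3+5·0=6≤7, 1·3+6·0=3≤34, objective 15.
(p,q)=(2,0): 2·2+5·0=4≤7, 1·2+6·0=2≤34, objective 10.
No feasible integer point exceeds 15.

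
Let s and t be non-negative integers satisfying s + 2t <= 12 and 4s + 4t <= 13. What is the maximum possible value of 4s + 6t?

(s,t)=(0,3): 1·0+2·3=6≤12, 4·0+4·3=12≤13, objective 18.
(s,t)=(1,2): 1·1+2·2=5≤12, 4·1+4·2=12≤13, objective 16.
(s,t)=(0,2): 1·0+2·2=4≤12, 4·0+4·2=8≤13, objective 12.
No feasible integer point exceeds 18.

18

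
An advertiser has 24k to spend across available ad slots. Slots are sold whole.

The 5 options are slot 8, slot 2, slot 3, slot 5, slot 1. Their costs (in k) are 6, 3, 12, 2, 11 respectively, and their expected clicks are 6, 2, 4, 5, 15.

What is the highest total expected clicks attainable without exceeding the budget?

28

This is a 0-1 knapsack instance.
Allowing fractional choices, the relaxed optimum would be about 28.7, but ad slots are indivisible.
slot 8 + slot 2 + slot 5 + slot 1: cost 6 + 3 + 2 + 11 = 22 ≤ 24, expected clicks 6 + 2 + 5 + 15 = 28.
slot 8 + slot 5 + slot 1: cost 6 + 2 + 11 = 19 ≤ 24, expected clicks 6 + 5 + 15 = 26.
Best is slot 8, slot 2, slot 5, and slot 1 with total expected clicks 28.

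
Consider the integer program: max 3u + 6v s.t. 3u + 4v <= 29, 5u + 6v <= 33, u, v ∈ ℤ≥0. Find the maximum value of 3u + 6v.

30

(u,v)=(0,5) is feasible, giving 30.
(u,v)=(1,4) is feasible, giving 27.
(u,v)=(0,4) is feasible, giving 24.
No feasible integer point exceeds 30.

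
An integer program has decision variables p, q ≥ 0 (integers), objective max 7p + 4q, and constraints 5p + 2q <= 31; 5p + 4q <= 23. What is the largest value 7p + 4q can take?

(p,q)=(3,2) is feasible, giving 29.
(p,q)=(4,0) is feasible, giving 28.
No feasible integer point exceeds 29.

29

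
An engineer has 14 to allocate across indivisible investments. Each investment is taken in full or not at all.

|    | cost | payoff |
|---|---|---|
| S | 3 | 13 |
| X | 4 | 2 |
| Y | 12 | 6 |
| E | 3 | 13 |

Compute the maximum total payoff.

Take S, X, and E: cost 3 + 4 + 3 = 10 ≤ 14, payoff 13 + 2 + 13 = 28.
No other feasible combination does better.

28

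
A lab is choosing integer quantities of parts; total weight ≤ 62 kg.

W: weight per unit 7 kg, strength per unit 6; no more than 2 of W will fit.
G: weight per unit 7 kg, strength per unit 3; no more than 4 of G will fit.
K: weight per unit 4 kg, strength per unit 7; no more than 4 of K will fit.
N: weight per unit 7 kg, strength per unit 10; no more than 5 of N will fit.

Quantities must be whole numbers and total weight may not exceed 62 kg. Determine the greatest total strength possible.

2×W, 3×K, and 5×N: weight 61 ≤ 62, strength 2·6 + 3·7 + 5·10 = 83.
1×W, 4×K, and 5×N: weight 58 ≤ 62, strength 1·6 + 4·7 + 5·10 = 84.
Best is 84.

84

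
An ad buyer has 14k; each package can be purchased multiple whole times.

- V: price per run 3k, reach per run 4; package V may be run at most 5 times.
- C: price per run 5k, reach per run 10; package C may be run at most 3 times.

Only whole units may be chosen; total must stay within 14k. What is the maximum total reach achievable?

This is a bounded integer knapsack.
C has the best ratio (10/5); taking only C gives at most 2×10 = 20 (stopped by the price limit).
Mixing does better — 1×V and 2×C: price 13 ≤ 14, reach 1·4 + 2·10 = 24.

24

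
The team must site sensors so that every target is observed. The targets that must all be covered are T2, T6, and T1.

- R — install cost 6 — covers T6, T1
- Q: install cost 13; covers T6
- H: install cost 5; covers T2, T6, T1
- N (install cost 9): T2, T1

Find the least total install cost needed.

5

H alone covers T2, T6, T1 — every target.
Total install cost: 5.
No cover costs less than 5.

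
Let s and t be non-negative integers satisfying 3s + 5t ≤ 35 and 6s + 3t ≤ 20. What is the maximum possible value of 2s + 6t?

Relaxing integrality, the LP optimum is 40.00 at (s,t) = (0, 6.67), which is not an integer point.
(s,t)=(0,6): 3·0+5·6=30≤35, 6·0+3·6=18≤20, objective 36.
(s,t)=(0,5): 3·0+5·5=25≤35, 6·0+3·5=15≤20, objective 30.
No feasible integer point exceeds 36.

36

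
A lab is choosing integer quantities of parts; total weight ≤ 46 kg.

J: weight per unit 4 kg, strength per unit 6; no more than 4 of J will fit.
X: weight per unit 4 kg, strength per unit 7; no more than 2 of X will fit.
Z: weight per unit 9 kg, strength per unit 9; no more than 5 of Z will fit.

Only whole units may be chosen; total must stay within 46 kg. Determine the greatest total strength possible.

X has the best ratio (7/4); taking only X gives at most 2×7 = 14 (stopped by the supply cap of 2).
Mixing does better — 4×J, 2×X, and 2×Z: weight 42 ≤ 46, strength 4·6 + 2·7 + 2·9 = 56.

56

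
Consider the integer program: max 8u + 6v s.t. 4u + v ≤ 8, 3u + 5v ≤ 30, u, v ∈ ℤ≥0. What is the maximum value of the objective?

36

(u,v)=(0,6) is feasible, giving 36.
(u,v)=(1,4) is feasible, giving 32.
(u,v)=(0,5) is feasible, giving 30.
(u,v)=(0,4) is feasible, giving 24.
No feasible integer point exceeds 36.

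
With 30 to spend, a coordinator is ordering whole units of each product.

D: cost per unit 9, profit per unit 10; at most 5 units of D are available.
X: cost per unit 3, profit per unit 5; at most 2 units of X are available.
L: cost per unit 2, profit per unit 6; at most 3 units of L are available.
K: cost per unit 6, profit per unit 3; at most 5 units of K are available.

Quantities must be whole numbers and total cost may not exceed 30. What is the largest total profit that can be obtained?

L has the best ratio (6/2); taking only L gives at most 3×6 = 18 (stopped by the supply cap of 3).
Mixing does better — 2×D, 2×X, and 3×L: cost 30 ≤ 30, profit 2·10 + 2·5 + 3·6 = 48.

48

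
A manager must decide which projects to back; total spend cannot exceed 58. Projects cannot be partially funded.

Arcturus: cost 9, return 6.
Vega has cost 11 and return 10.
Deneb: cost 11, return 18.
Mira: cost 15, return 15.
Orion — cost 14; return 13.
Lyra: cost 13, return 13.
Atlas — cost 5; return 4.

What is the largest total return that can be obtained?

This is an integer program with binary decision variables.
Allowing fractional choices, the relaxed optimum would be about 63.5, but projects are indivisible.
Vega + Deneb + Mira + Orion + Atlas: cost 11 + 11 + 15 + 14 + 5 = 56 ≤ 58, return 10 + 18 + 15 + 13 + 4 = 60.
Deneb + Mira + Orion + Lyra + Atlas: cost 11 + 15 + 14 + 13 + 5 = 58 ≤ 58, return 18 + 15 + 13 + 13 + 4 = 63.
Vega + Deneb + Mira + Lyra + Atlas: cost 11 + 11 + 15 + 13 + 5 = 55 ≤ 58, return 10 + 18 + 15 + 13 + 4 = 60.
Best is Deneb, Mira, Orion, Lyra, and Atlas with total return 63.

63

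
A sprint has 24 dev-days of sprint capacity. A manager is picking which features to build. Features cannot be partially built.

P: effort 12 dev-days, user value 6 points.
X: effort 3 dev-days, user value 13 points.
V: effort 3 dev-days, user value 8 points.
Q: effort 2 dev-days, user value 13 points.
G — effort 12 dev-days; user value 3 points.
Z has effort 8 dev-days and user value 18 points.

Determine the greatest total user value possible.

Allowing fractional choices, the relaxed optimum would be about 56.0, but features are indivisible.
X + Q + Z: effort 3 + 2 + 8 = 13 ≤ 24, user value 13 + 13 + 18 = 44.
X + V + Q + Z: effort 3 + 3 + 2 + 8 = 16 ≤ 24, user value 13 + 8 + 13 + 18 = 52.
Best is X, V, Q, and Z with total user value 52.

52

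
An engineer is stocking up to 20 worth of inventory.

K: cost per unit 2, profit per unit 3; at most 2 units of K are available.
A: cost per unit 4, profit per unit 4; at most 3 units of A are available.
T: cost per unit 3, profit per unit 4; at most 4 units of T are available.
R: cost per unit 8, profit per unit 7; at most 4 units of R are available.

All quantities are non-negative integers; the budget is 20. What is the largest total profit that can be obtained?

26

K has the best ratio (3/2); taking only K gives at most 2×3 = 6 (stopped by the supply cap of 2).
Mixing does better — 2×K, 1×A, and 4×T: cost 20 ≤ 20, profit 2·3 + 1·4 + 4·4 = 26.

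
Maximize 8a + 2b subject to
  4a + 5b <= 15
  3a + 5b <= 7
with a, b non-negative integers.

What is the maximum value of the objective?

(a,b)=(2,0) is feasible, giving 16.
(a,b)=(1,0) is feasible, giving 8.
The best lattice point is (2,0), giving 16.

16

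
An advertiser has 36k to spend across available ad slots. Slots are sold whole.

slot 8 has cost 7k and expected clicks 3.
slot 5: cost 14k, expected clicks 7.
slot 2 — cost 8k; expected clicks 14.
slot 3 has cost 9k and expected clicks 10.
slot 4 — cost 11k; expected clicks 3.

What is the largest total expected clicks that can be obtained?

Allowing fractional choices, the relaxed optimum would be about 33.1, but ad slots are indivisible.
slot 5 + slot 2 + slot 3: cost 14 + 8 + 9 = 31 ≤ 36, expected clicks 7 + 14 + 10 = 31.
slot 8 + slot 2 + slot 3 + slot 4: cost 7 + 8 + 9 + 11 = 35 ≤ 36, expected clicks 3 + 14 + 10 + 3 = 30.
Best is slot 5, slot 2, and slot 3 with total expected clicks 31.

31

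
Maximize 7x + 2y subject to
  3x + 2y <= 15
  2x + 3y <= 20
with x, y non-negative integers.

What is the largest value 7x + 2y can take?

(x,y)=(5,0): 3·5+2·0=15≤15, 2·5+3·0=10≤20, objective 35.
(x,y)=(4,1): 3·4+2·1=14≤15, 2·4+3·1=11≤20, objective 30.
(x,y)=(4,0): 3·4+2·0=12≤15, 2·4+3·0=8≤20, objective 28.
No feasible integer point exceeds 35.

35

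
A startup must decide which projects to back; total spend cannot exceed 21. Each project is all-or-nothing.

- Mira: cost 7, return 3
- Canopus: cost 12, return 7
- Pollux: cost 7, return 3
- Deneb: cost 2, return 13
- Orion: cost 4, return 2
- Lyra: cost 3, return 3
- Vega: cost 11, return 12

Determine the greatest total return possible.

30

Deneb + Lyra + Vega: cost 2 + 3 + 11 = 16 ≤ 21, return 13 + 3 + 12 = 28.
Mira + Deneb + Vega: cost 7 + 2 + 11 = 20 ≤ 21, return 3 + 13 + 12 = 28.
Deneb + Orion + Lyra + Vega: cost 2 + 4 + 3 + 11 = 20 ≤ 21, return 13 + 2 + 3 + 12 = 30.
Best is Deneb, Orion, Lyra, and Vega with total return 30.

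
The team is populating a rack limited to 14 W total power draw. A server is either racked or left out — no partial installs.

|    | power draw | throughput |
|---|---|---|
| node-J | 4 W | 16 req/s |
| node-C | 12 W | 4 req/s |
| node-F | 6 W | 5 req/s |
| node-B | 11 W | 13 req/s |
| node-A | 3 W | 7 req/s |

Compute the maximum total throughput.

Allowing fractional choices, the relaxed optimum would be about 31.3, but servers are indivisible.
node-J + node-F: power draw 4 + 6 = 10 ≤ 14, throughput 16 + 5 = 21.
node-J + node-F + node-A: power draw 4 + 6 + 3 = 13 ≤ 14, throughput 16 + 5 + 7 = 28.
node-J + node-A: power draw 4 + 3 = 7 ≤ 14, throughput 16 + 7 = 23.
Best is node-J, node-F, and node-A with total throughput 28.

28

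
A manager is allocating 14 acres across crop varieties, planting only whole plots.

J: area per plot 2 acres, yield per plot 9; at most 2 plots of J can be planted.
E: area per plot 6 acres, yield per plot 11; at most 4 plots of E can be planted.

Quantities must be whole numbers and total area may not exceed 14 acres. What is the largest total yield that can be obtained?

1×J and 2×E: area 14 ≤ 14, yield 1·9 + 2·11 = 31.
2×J and 1×E: area 10 ≤ 14, yield 2·9 + 1·11 = 29.
Best is 31.

31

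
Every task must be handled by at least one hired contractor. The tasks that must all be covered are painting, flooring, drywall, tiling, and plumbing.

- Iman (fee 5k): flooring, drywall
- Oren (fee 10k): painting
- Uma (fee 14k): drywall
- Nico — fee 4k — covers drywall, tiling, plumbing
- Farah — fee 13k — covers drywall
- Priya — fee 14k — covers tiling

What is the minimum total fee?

19

Choose Iman, Oren, and Nico: together they cover painting, flooring, drywall, tiling, plumbing — every task.
Total fee: 5 + 10 + 4 = 19.
No cover costs less than 19.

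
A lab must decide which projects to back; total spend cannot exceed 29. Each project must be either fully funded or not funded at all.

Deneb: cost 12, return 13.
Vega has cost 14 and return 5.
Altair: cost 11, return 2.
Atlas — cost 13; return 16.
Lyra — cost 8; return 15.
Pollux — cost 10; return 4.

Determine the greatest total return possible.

31

Atlas + Lyra: cost 13 + 8 = 21 ≤ 29, return 16 + 15 = 31.
Deneb + Atlas: cost 12 + 13 = 25 ≤ 29, return 13 + 16 = 29.
Best is Atlas and Lyra with total return 31.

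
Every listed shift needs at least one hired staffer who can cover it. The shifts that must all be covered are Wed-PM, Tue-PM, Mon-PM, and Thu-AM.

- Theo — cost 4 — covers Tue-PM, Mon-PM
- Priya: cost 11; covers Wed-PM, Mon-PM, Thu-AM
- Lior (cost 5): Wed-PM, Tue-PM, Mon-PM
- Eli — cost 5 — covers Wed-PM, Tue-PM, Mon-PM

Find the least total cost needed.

15

Choose Theo and Priya: together they cover Wed-PM, Tue-PM, Mon-PM, Thu-AM — every shift.
Total cost: 4 + 11 = 15.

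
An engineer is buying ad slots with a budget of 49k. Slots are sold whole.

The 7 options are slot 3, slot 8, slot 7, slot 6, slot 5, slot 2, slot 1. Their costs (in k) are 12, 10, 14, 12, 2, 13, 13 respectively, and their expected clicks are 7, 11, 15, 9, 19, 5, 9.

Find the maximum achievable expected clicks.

Take slot 3, slot 8, slot 6, slot 5, and slot 1: cost 12 + 10 + 12 + 2 + 13 = 49 ≤ 49, expected clicks 7 + 11 + 9 + 19 + 9 = 55.
No other feasible combination does better.

55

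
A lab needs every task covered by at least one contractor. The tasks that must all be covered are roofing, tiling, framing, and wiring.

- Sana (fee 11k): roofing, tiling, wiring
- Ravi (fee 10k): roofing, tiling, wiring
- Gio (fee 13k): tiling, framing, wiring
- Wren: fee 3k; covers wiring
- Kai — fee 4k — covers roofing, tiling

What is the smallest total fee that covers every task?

The greedy cost-per-new-task heuristic would pick Kai, Wren, and Gio for 20, but a cheaper cover exists.
Choose Gio and Kai: together they cover roofing, tiling, framing, wiring — every task.
Total fee: 13 + 4 = 17.
No cover costs less than 17.

17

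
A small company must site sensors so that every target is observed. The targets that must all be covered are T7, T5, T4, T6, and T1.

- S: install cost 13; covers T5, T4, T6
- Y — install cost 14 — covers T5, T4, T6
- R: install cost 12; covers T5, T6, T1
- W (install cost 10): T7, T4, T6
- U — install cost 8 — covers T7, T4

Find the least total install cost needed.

20

This is a weighted set-cover instance.
The greedy cost-per-new-target heuristic would pick W and R for 22, but a cheaper cover exists.
Choose R and U: together they cover T7, T5, T4, T6, T1 — every target.
Total install cost: 12 + 8 = 20.
No cover costs less than 20.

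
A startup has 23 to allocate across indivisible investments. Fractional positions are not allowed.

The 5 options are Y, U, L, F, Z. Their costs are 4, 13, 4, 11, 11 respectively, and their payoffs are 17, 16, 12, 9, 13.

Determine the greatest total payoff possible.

45

Allowing fractional choices, the relaxed optimum would be about 47.4, but investments are indivisible.
Y + U + L: cost 4 + 13 + 4 = 21 ≤ 23, payoff 17 + 16 + 12 = 45.
Y + L + F: cost 4 + 4 + 11 = 19 ≤ 23, payoff 17 + 12 + 9 = 38.
Y + L + Z: cost 4 + 4 + 11 = 19 ≤ 23, payoff 17 + 12 + 13 = 42.
Best is Y, U, and L with total payoff 45.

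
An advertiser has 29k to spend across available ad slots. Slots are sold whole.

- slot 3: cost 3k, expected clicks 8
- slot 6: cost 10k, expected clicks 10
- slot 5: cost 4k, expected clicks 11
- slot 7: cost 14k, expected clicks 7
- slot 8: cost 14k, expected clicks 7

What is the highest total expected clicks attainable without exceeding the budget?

Allowing fractional choices, the relaxed optimum would be about 35.0, but ad slots are indivisible.
slot 3 + slot 6 + slot 5: cost 3 + 10 + 4 = 17 ≤ 29, expected clicks 8 + 10 + 11 = 29.
slot 6 + slot 5 + slot 7: cost 10 + 4 + 14 = 28 ≤ 29, expected clicks 10 + 11 + 7 = 28.
slot 6 + slot 5 + slot 8: cost 10 + 4 + 14 = 28 ≤ 29, expected clicks 10 + 11 + 7 = 28.
Best is slot 3, slot 6, and slot 5 with total expected clicks 29.

29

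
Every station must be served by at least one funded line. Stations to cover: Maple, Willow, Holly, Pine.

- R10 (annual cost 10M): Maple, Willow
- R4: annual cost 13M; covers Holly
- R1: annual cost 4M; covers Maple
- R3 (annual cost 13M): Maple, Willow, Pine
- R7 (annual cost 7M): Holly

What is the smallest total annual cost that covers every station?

20

Choose R3 and R7: together they cover Maple, Willow, Holly, Pine — every station.
Total annual cost: 13 + 7 = 20.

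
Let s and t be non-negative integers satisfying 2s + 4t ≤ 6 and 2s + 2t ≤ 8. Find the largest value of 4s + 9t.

The continuous relaxation peaks at (0, 1.5) with value 13.50; rounding to a feasible lattice point costs some objective.
(s,t)=(1,1): 2·1+4·1=6≤6, 2·1+2·1=4≤8, objective 13.
(s,t)=(0,1): 2·0+4·1=4≤6, 2·0+2·1=2≤8, objective 9.
(s,t)=(2,0): 2·2+4·0=4≤6, 2·2+2·0=4≤8, objective 8.
The best lattice point is (1,1), giving 13.

13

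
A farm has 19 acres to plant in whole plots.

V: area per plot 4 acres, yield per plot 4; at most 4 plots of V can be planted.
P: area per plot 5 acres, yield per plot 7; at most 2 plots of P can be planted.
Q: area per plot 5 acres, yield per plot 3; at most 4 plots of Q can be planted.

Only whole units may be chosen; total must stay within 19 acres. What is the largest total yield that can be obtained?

22

1×V, 2×P, and 1×Q: area 19 ≤ 19, yield 1·4 + 2·7 + 1·3 = 21.
2×V and 2×P: area 18 ≤ 19, yield 2·4 + 2·7 = 22.
Best is 22.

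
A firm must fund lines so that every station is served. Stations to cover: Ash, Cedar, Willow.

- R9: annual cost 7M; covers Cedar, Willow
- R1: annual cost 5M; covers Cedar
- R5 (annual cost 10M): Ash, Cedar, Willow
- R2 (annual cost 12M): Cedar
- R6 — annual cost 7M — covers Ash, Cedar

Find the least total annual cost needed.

R5 alone covers Ash, Cedar, Willow — every station.
Total annual cost: 10.

10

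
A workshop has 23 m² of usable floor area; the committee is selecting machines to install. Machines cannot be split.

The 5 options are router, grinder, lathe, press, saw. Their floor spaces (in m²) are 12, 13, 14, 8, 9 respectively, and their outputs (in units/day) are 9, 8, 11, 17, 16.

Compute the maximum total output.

Allowing fractional choices, the relaxed optimum would be about 37.7, but machines are indivisible.
press + saw: floor space 8 + 9 = 17 ≤ 23, output 17 + 16 = 33.
lathe + saw: floor space 14 + 9 = 23 ≤ 23, output 11 + 16 = 27.
lathe + press: floor space 14 + 8 = 22 ≤ 23, output 11 + 17 = 28.
Best is press and saw with total output 33.

33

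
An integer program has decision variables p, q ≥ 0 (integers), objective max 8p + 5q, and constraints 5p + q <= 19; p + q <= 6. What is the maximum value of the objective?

Relaxing integrality, the LP optimum is 39.75 at (p,q) = (3.25, 2.75), which is not an integer point.
(p,q)=(3,3): 5·3+1·3=18≤19, 1·3+1·3=6≤6, objective 39.
(p,q)=(2,4): 5·2+1·4=14≤19, 1·2+1·4=6≤6, objective 36.
(p,q)=(3,2): 5·3+1·2=17≤19, 1·3+1·2=5≤6, objective 34.
The best lattice point is (3,3), giving 39.

39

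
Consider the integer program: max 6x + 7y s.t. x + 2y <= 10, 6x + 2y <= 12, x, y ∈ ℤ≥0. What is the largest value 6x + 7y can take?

35

Relaxing integrality, the LP optimum is 36.00 at (x,y) = (0.4, 4.8), which is not an integer point.
(x,y)=(0,5): 1·0+2·5=10≤10, 6·0+2·5=10≤12, objective 35.
(x,y)=(0,4): 1·0+2·4=8≤10, 6·0+2·4=8≤12, objective 28.
No feasible integer point exceeds 35.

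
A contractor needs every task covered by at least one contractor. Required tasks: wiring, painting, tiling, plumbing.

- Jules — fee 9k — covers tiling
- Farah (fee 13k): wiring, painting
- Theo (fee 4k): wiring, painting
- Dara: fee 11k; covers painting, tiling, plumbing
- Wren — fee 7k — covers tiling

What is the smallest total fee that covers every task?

Choose Theo and Dara: together they cover wiring, painting, tiling, plumbing — every task.
Total fee: 4 + 11 = 15.
No cover costs less than 15.

15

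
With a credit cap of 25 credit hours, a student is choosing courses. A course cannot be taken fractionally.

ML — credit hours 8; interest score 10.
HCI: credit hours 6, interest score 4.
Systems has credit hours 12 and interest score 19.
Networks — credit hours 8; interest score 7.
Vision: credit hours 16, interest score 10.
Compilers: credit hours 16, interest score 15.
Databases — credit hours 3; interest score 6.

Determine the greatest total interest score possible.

Treat it as a binary knapsack problem.
Allowing fractional choices, the relaxed optimum would be about 36.9, but courses are indivisible.
ML + Systems: credit hours 8 + 12 = 20 ≤ 25, interest score 10 + 19 = 29.
Systems + Networks + Databases: credit hours 12 + 8 + 3 = 23 ≤ 25, interest score 19 + 7 + 6 = 32.
ML + Systems + Databases: credit hours 8 + 12 + 3 = 23 ≤ 25, interest score 10 + 19 + 6 = 35.
Best is ML, Systems, and Databases with total interest score 35.

35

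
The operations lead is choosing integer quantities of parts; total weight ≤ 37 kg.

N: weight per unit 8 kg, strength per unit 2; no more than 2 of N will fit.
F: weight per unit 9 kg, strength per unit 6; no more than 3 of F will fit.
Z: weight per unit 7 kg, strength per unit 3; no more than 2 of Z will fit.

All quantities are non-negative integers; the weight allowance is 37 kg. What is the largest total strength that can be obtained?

21

F has the best ratio (6/9); taking only F gives at most 3×6 = 18 (stopped by the supply cap of 3).
Mixing does better — 3×F and 1×Z: weight 34 ≤ 37, strength 3·6 + 1·3 = 21.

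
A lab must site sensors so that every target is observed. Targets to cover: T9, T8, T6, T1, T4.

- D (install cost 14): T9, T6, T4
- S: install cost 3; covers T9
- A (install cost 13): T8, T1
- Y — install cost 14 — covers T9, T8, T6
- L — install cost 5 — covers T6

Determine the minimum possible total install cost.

This is a weighted set-cover instance.
The greedy cost-per-new-target heuristic would pick S, L, A, and D for 35, but a cheaper cover exists.
Choose D and A: together they cover T9, T8, T6, T1, T4 — every target.
Total install cost: 14 + 13 = 27.
No cover costs less than 27.

27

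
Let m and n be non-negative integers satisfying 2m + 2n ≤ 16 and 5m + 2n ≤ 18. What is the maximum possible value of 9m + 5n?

(m,n)=(0,8) is feasible, giving 40.
(m,n)=(1,6) is feasible, giving 39.
No feasible integer point exceeds 40.

40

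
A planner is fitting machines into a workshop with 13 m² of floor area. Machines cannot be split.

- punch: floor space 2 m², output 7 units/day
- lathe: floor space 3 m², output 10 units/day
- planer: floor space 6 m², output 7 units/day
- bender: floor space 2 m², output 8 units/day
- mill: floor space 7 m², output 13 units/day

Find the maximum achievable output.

Allowing fractional choices, the relaxed optimum would be about 36.1, but machines are indivisible.
punch + lathe + mill: floor space 2 + 3 + 7 = 12 ≤ 13, output 7 + 10 + 13 = 30.
punch + lathe + planer + bender: floor space 2 + 3 + 6 + 2 = 13 ≤ 13, output 7 + 10 + 7 + 8 = 32.
lathe + bender + mill: floor space 3 + 2 + 7 = 12 ≤ 13, output 10 + 8 + 13 = 31.
Best is punch, lathe, planer, and bender with total output 32.

32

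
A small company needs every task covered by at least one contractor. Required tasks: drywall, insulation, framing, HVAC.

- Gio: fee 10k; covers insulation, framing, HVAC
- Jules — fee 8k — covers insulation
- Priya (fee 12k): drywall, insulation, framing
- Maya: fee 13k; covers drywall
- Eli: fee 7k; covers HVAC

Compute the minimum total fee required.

19

Choose Priya and Eli: together they cover drywall, insulation, framing, HVAC — every task.
Total fee: 12 + 7 = 19.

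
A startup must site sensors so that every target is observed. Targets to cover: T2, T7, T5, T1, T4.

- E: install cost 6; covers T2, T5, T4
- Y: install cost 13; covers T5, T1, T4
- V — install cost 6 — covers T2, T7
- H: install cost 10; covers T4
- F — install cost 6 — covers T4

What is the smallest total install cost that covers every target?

The greedy cost-per-new-target heuristic would pick E, V, and Y for 25, but a cheaper cover exists.
Choose Y and V: together they cover T2, T7, T5, T1, T4 — every target.
Total install cost: 13 + 6 = 19.
No cover costs less than 19.

19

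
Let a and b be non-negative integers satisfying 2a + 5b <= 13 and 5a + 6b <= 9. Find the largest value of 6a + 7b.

Relaxing integrality, the LP optimum is 10.80 at (a,b) = (1.8, 0), which is not an integer point.
(a,b)=(0,1): 2·0+5·1=5≤13, 5·0+6·1=6≤9, objective 7.
(a,b)=(1,0): 2·1+5·0=2≤13, 5·1+6·0=5≤9, objective 6.
Maximum is 7 at (a,b)=(0,1).

7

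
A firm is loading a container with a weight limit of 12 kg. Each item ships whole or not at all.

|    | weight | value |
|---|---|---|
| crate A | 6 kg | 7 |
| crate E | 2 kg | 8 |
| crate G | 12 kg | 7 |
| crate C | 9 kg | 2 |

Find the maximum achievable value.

Allowing fractional choices, the relaxed optimum would be about 17.3, but items are indivisible.
crate E + crate C: weight 2 + 9 = 11 ≤ 12, value 8 + 2 = 10.
crate A + crate E: weight 6 + 2 = 8 ≤ 12, value 7 + 8 = 15.
crate E: weight 2 ≤ 12, value 8.
Best is crate A and crate E with total value 15.

15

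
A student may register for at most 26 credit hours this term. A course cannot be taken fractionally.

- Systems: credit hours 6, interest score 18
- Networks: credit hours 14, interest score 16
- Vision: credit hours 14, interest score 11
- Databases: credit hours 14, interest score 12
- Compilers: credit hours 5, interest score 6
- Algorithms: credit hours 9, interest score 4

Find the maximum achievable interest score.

40

Systems + Networks + Compilers: credit hours 6 + 14 + 5 = 25 ≤ 26, interest score 18 + 16 + 6 = 40.
Systems + Vision + Compilers: credit hours 6 + 14 + 5 = 25 ≤ 26, interest score 18 + 11 + 6 = 35.
Systems + Databases + Compilers: credit hours 6 + 14 + 5 = 25 ≤ 26, interest score 18 + 12 + 6 = 36.
Best is Systems, Networks, and Compilers with total interest score 40.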